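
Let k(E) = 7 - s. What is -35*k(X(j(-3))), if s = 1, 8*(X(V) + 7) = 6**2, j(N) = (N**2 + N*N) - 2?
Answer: -210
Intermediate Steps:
j(N) = -2 + 2*N**2 (j(N) = (N**2 + N**2) - 2 = 2*N**2 - 2 = -2 + 2*N**2)
X(V) = -5/2 (X(V) = -7 + (1/8)*6**2 = -7 + (1/8)*36 = -7 + 9/2 = -5/2)
k(E) = 6 (k(E) = 7 - 1*1 = 7 - 1 = 6)
-35*k(X(j(-3))) = -35*6 = -210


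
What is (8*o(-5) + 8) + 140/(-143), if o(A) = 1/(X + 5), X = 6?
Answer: 1108/143 ≈ 7.7483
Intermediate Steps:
o(A) = 1/11 (o(A) = 1/(6 + 5) = 1/11)
(8*o(-5) + 8) + 140/(-143) = (8*(1/11) + 8) + 140/(-143) = (8/11 + 8) + 140*(-1/143) = 96/11 - 140/143 = 1108/143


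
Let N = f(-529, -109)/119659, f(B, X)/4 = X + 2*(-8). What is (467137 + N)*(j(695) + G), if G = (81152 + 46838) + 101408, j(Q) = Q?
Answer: 12861541964647819/119659 ≈ 1.0748e+11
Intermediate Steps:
f(B, X) = -64 + 4*X (f(B, X) = 4*(X + 2*(-8)) = 4*(X - 16) = 4*(-16 + X) = -64 + 4*X)
G = 229398 (G = 127990 + 101408 = 229398)
N = -500/119659 (N = (-64 + 4*(-109))/119659 = (-64 - 436)*(1/119659) = -500*1/119659 = -500/119659 ≈ -0.0041785)
(467137 + N)*(j(695) + G) = (467137 - 500/119659)*(695 + 229398) = (55897145783/119659)*230093 = 12861541964647819/119659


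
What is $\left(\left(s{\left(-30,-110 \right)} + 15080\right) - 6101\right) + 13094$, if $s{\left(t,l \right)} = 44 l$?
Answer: $17233$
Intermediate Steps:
$\left(\left(s{\left(-30,-110 \right)} + 15080\right) - 6101\right) + 13094 = \left(\left(44 \left(-110\right) + 15080\right) - 6101\right) + 13094 = \left(\left(-4840 + 15080\right) - 6101\right) + 13094 = \left(10240 - 6101\right) + 13094 = 4139 + 13094 = 17233$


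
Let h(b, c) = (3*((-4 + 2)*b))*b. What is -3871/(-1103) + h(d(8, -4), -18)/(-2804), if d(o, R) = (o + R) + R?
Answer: 3871/1103 ≈ 3.5095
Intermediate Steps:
d(o, R) = o + 2*R (d(o, R) = (R + o) + R = o + 2*R)
h(b, c) = -6*b² (h(b, c) = (3*(-2*b))*b = (-6*b)*b = -6*b²)
-3871/(-1103) + h(d(8, -4), -18)/(-2804) = -3871/(-1103) - 6*(8 + 2*(-4))²/(-2804) = -3871*(-1/1103) - 6*(8 - 8)²*(-1/2804) = 3871/1103 - 6*0²*(-1/2804) = 3871/1103 - 6*0*(-1/2804) = 3871/1103 + 0*(-1/2804) = 3871/1103 + 0 = 3871/1103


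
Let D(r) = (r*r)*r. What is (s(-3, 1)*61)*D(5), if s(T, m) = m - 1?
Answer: 0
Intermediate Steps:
s(T, m) = -1 + m
D(r) = r³ (D(r) = r²*r = r³)
(s(-3, 1)*61)*D(5) = ((-1 + 1)*61)*5³ = (0*61)*125 = 0*125 = 0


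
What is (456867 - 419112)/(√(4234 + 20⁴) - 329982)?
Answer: -1245847041/10888795609 - 7551*√164234/21777591218 ≈ -0.11456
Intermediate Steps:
(456867 - 419112)/(√(4234 + 20⁴) - 329982) = 37755/(√(4234 + 160000) - 329982) = 37755/(√164234 - 329982) = 37755/(-329982 + √164234)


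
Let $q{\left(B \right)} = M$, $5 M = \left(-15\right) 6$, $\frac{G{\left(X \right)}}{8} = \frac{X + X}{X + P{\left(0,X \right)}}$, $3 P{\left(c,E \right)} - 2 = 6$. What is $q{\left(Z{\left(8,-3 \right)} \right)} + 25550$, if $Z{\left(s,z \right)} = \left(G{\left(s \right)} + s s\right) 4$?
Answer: $25532$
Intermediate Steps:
$P{\left(c,E \right)} = \frac{8}{3}$ ($P{\left(c,E \right)} = \frac{2}{3} + \frac{1}{3} \cdot 6 = \frac{2}{3} + 2 = \frac{8}{3}$)
$G{\left(X \right)} = \frac{16 X}{\frac{8}{3} + X}$ ($G{\left(X \right)} = 8 \frac{X + X}{X + \frac{8}{3}} = 8 \frac{2 X}{\frac{8}{3} + X} = \frac{16 X}{\frac{8}{3} + X}$)
$Z{\left(s,z \right)} = 4 s^{2} + \frac{192 s}{8 + 3 s}$ ($Z{\left(s,z \right)} = \left(\frac{48 s}{8 + 3 s} + s s\right) 4 = \left(\frac{48 s}{8 + 3 s} + s^{2}\right) 4 = \left(s^{2} + \frac{48 s}{8 + 3 s}\right) 4 = 4 s^{2} + \frac{192 s}{8 + 3 s}$)
$M = -18$ ($M = \frac{\left(-15\right) 6}{5} = \frac{1}{5} \left(-90\right) = -18$)
$q{\left(B \right)} = -18$
$q{\left(Z{\left(8,-3 \right)} \right)} + 25550 = -18 + 25550 = 25532$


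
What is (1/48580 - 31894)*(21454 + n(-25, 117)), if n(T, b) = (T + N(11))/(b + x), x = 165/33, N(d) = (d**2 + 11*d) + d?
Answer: -506970220637838/740845 ≈ -6.8431e+8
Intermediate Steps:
N(d) = d**2 + 12*d
x = 5 (x = 165*(1/33) = 5)
n(T, b) = (253 + T)/(5 + b) (n(T, b) = (T + 11*(12 + 11))/(b + 5) = (T + 11*23)/(5 + b) = (T + 253)/(5 + b) = (253 + T)/(5 + b))
(1/48580 - 31894)*(21454 + n(-25, 117)) = (1/48580 - 31894)*(21454 + (253 - 25)/(5 + 117)) = (1/48580 - 31894)*(21454 + 228/122) = -1549410519*(21454 + (1/122)*228)/48580 = -1549410519*(21454 + 114/61)/48580 = -1549410519/48580*1308808/61 = -506970220637838/740845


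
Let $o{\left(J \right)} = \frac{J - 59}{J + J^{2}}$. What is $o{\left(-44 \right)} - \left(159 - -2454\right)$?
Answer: $- \frac{4943899}{1892} \approx -2613.1$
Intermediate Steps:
$o{\left(J \right)} = \frac{-59 + J}{J + J^{2}}$
$o{\left(-44 \right)} - \left(159 - -2454\right) = \frac{-59 - 44}{\left(-44\right) \left(1 - 44\right)} - \left(159 - -2454\right) = \left(- \frac{1}{44}\right) \frac{1}{-43} \left(-103\right) - \left(159 + 2454\right) = \left(- \frac{1}{44}\right) \left(- \frac{1}{43}\right) \left(-103\right) - 2613 = - \frac{103}{1892} - 2613 = - \frac{4943899}{1892}$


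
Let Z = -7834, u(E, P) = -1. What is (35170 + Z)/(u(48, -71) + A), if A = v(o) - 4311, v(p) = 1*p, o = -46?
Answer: -13668/2179 ≈ -6.2726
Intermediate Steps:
v(p) = p
A = -4357 (A = -46 - 4311 = -4357)
(35170 + Z)/(u(48, -71) + A) = (35170 - 7834)/(-1 - 4357) = 27336/(-4358) = 27336*(-1/4358) = -13668/2179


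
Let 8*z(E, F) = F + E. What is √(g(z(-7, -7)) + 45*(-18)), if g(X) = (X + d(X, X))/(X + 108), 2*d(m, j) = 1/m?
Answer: I*√286767033/595 ≈ 28.461*I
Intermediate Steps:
d(m, j) = 1/(2*m)
z(E, F) = E/8 + F/8 (z(E, F) = (F + E)/8 = (E + F)/8 = E/8 + F/8)
g(X) = (X + 1/(2*X))/(108 + X) (g(X) = (X + 1/(2*X))/(X + 108) = (X + 1/(2*X))/(108 + X))
√(g(z(-7, -7)) + 45*(-18)) = √((½ + ((⅛)*(-7) + (⅛)*(-7))²)/(((⅛)*(-7) + (⅛)*(-7))*(108 + ((⅛)*(-7) + (⅛)*(-7)))) + 45*(-18)) = √((½ + (-7/8 - 7/8)²)/((-7/8 - 7/8)*(108 + (-7/8 - 7/8))) - 810) = √((½ + (-7/4)²)/((-7/4)*(108 - 7/4)) - 810) = √(-4*(½ + 49/16)/(7*425/4) - 810) = √(-4/7*4/425*57/16 - 810) = √(-57/2975 - 810) = √(-2409807/2975) = I*√286767033/595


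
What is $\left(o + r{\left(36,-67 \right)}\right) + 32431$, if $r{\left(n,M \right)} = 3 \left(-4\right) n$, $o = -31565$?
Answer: $434$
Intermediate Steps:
$r{\left(n,M \right)} = - 12 n$
$\left(o + r{\left(36,-67 \right)}\right) + 32431 = \left(-31565 - 432\right) + 32431 = -31997 + 32431 = 434$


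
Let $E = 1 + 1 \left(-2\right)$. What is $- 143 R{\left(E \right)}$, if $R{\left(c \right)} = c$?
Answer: $143$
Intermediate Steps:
$E = -1$ ($E = 1 - 2 = -1$)
$- 143 R{\left(E \right)} = \left(-143\right) \left(-1\right) = 143$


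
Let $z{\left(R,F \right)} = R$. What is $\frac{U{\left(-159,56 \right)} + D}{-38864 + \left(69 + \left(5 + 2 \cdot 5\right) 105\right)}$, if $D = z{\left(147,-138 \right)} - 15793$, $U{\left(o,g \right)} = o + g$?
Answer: $\frac{15749}{37220} \approx 0.42313$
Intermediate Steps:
$U{\left(o,g \right)} = g + o$
$D = -15646$ ($D = 147 - 15793 = -15646$)
$\frac{U{\left(-159,56 \right)} + D}{-38864 + \left(69 + \left(5 + 2 \cdot 5\right) 105\right)} = \frac{\left(56 - 159\right) - 15646}{-38864 + \left(69 + \left(5 + 2 \cdot 5\right) 105\right)} = \frac{-103 - 15646}{-38864 + \left(69 + \left(5 + 10\right) 105\right)} = - \frac{15749}{-38864 + \left(69 + 15 \cdot 105\right)} = - \frac{15749}{-38864 + \left(69 + 1575\right)} = - \frac{15749}{-38864 + 1644} = - \frac{15749}{-37220} = \left(-15749\right) \left(- \frac{1}{37220}\right) = \frac{15749}{37220}$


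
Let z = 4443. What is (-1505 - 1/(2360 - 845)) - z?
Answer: -9011221/1515 ≈ -5948.0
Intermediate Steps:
(-1505 - 1/(2360 - 845)) - z = (-1505 - 1/(2360 - 845)) - 1*4443 = (-1505 - 1/1515) - 4443 = -2280076/1515 - 4443 = -9011221/1515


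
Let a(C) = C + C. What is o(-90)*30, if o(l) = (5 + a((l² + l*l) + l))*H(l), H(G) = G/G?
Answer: 966750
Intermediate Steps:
H(G) = 1
a(C) = 2*C
o(l) = 5 + 2*l + 4*l² (o(l) = (5 + 2*((l² + l*l) + l))*1 = (5 + 2*((l² + l²) + l))*1 = (5 + 2*(2*l² + l))*1 = (5 + 2*(l + 2*l²))*1 = (5 + (2*l + 4*l²))*1 = (5 + 2*l + 4*l²)*1 = 5 + 2*l + 4*l²)
o(-90)*30 = (5 + 2*(-90)*(1 + 2*(-90)))*30 = (5 + 2*(-90)*(1 - 180))*30 = (5 + 2*(-90)*(-179))*30 = (5 + 32220)*30 = 32225*30 = 966750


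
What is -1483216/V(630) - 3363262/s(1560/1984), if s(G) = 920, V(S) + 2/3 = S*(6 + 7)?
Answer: -5420143561/1412660 ≈ -3836.8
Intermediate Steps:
V(S) = -⅔ + 13*S (V(S) = -⅔ + S*(6 + 7) = -⅔ + S*13 = -⅔ + 13*S)
-1483216/V(630) - 3363262/s(1560/1984) = -1483216/(-⅔ + 13*630) - 3363262/920 = -1483216/(-⅔ + 8190) - 3363262*1/920 = -1483216/24568/3 - 1681631/460 = -1483216*3/24568 - 1681631/460 = -556206/3071 - 1681631/460 = -5420143561/1412660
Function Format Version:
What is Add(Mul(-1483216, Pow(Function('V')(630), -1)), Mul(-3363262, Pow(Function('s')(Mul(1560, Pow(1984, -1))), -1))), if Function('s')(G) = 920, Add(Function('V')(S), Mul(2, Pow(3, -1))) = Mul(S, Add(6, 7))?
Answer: Rational(-5420143561, 1412660) ≈ -3836.8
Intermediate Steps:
Function('V')(S) = Add(Rational(-2, 3), Mul(13, S)) (Function('V')(S) = Add(Rational(-2, 3), Mul(S, Add(6, 7))) = Add(Rational(-2, 3), Mul(S, 13)) = Add(Rational(-2, 3), Mul(13, S)))
Add(Mul(-1483216, Pow(Function('V')(630), -1)), Mul(-3363262, Pow(Function('s')(Mul(1560, Pow(1984, -1))), -1))) = Add(Mul(-1483216, Pow(Add(Rational(-2, 3), Mul(13, 630)), -1)), Mul(-3363262, Pow(920, -1))) = Add(Mul(-1483216, Pow(Add(Rational(-2, 3), 8190), -1)), Mul(-3363262, Rational(1, 920))) = Add(Mul(-1483216, Pow(Rational(24568, 3), -1)), Rational(-1681631, 460)) = Add(Mul(-1483216, Rational(3, 24568)), Rational(-1681631, 460)) = Add(Rational(-556206, 3071), Rational(-1681631, 460)) = Rational(-5420143561, 1412660)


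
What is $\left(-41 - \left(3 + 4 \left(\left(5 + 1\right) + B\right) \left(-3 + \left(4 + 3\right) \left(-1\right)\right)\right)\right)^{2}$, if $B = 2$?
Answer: $76176$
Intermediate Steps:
$\left(-41 - \left(3 + 4 \left(\left(5 + 1\right) + B\right) \left(-3 + \left(4 + 3\right) \left(-1\right)\right)\right)\right)^{2} = \left(-41 - \left(3 + 4 \left(\left(5 + 1\right) + 2\right) \left(-3 + \left(4 + 3\right) \left(-1\right)\right)\right)\right)^{2} = \left(-41 - \left(3 + 4 \left(6 + 2\right) \left(-3 + 7 \left(-1\right)\right)\right)\right)^{2} = \left(-41 - \left(3 + 4 \cdot 8 \left(-3 - 7\right)\right)\right)^{2} = \left(-41 - \left(3 + 4 \cdot 8 \left(-10\right)\right)\right)^{2} = \left(-41 - -317\right)^{2} = \left(-41 + \left(320 - 3\right)\right)^{2} = \left(-41 + 317\right)^{2} = 276^{2} = 76176$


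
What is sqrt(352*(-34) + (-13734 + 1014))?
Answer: 4*I*sqrt(1543) ≈ 157.12*I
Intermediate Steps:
sqrt(352*(-34) + (-13734 + 1014)) = sqrt(-11968 - 12720) = sqrt(-24688) = 4*I*sqrt(1543)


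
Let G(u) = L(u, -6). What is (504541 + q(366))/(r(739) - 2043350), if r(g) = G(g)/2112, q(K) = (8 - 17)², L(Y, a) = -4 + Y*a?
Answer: -532880832/2157779819 ≈ -0.24696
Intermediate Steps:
G(u) = -4 - 6*u (G(u) = -4 + u*(-6) = -4 - 6*u)
q(K) = 81 (q(K) = (-9)² = 81)
r(g) = -1/528 - g/352 (r(g) = (-4 - 6*g)/2112 = (-4 - 6*g)*(1/2112) = -1/528 - g/352)
(504541 + q(366))/(r(739) - 2043350) = (504541 + 81)/((-1/528 - 1/352*739) - 2043350) = 504622/((-1/528 - 739/352) - 2043350) = 504622/(-2219/1056 - 2043350) = 504622/(-2157779819/1056) = 504622*(-1056/2157779819) = -532880832/2157779819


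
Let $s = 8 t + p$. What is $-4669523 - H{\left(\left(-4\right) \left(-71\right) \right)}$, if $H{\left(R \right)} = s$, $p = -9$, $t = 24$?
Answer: $-4669706$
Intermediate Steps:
$s = 183$ ($s = 8 \cdot 24 - 9 = 192 - 9 = 183$)
$H{\left(R \right)} = 183$
$-4669523 - H{\left(\left(-4\right) \left(-71\right) \right)} = -4669523 - 183 = -4669706$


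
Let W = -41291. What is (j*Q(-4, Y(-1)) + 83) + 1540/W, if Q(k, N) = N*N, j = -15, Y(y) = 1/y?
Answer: 2806248/41291 ≈ 67.963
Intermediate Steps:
Q(k, N) = N**2
(j*Q(-4, Y(-1)) + 83) + 1540/W = (-15*(1/(-1))**2 + 83) + 1540/(-41291) = (-15*(-1)**2 + 83) + 1540*(-1/41291) = (-15*1 + 83) - 1540/41291 = (-15 + 83) - 1540/41291 = 68 - 1540/41291 = 2806248/41291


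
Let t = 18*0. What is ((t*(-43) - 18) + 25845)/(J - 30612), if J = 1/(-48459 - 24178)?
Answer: -1875995799/2223563845 ≈ -0.84369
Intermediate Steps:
t = 0
J = -1/72637 (J = 1/(-72637) = -1/72637 ≈ -1.3767e-5)
((t*(-43) - 18) + 25845)/(J - 30612) = ((0*(-43) - 18) + 25845)/(-1/72637 - 30612) = ((0 - 18) + 25845)/(-2223563845/72637) = (-18 + 25845)*(-72637/2223563845) = 25827*(-72637/2223563845) = -1875995799/2223563845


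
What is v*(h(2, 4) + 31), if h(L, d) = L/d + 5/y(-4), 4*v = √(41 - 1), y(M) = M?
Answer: 121*√10/8 ≈ 47.829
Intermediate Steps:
v = √10/2 (v = √(41 - 1)/4 = √40/4 = (2*√10)/4 = √10/2 ≈ 1.5811)
h(L, d) = -5/4 + L/d (h(L, d) = L/d + 5/(-4) = L/d + 5*(-¼) = L/d - 5/4 = -5/4 + L/d)
v*(h(2, 4) + 31) = (√10/2)*((-5/4 + 2/4) + 31) = (√10/2)*((-5/4 + 2*(¼)) + 31) = (√10/2)*((-5/4 + ½) + 31) = (√10/2)*(-¾ + 31) = (√10/2)*(121/4) = 121*√10/8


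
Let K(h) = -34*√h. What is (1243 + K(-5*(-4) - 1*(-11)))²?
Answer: 1580885 - 84524*√31 ≈ 1.1103e+6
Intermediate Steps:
(1243 + K(-5*(-4) - 1*(-11)))² = (1243 - 34*√(-5*(-4) - 1*(-11)))² = (1243 - 34*√(20 + 11))² = (1243 - 34*√31)²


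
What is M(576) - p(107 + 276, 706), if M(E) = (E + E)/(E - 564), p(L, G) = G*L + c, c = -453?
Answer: -269849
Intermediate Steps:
p(L, G) = -453 + G*L (p(L, G) = G*L - 453 = -453 + G*L)
M(E) = 2*E/(-564 + E) (M(E) = (2*E)/(-564 + E) = 2*E/(-564 + E))
M(576) - p(107 + 276, 706) = 2*576/(-564 + 576) - (-453 + 706*(107 + 276)) = 2*576/12 - (-453 + 706*383) = 2*576*(1/12) - (-453 + 270398) = 96 - 1*269945 = 96 - 269945 = -269849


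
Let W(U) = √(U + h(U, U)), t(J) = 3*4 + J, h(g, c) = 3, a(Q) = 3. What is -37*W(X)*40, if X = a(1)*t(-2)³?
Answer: -1480*√3003 ≈ -81104.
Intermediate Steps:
t(J) = 12 + J
X = 3000 (X = 3*(12 - 2)³ = 3*10³ = 3*1000 = 3000)
W(U) = √(3 + U) (W(U) = √(U + 3) = √(3 + U))
-37*W(X)*40 = -37*√(3 + 3000)*40 = -37*√3003*40 = -1480*√3003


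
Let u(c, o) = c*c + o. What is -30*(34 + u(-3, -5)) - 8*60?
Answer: -1620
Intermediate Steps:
u(c, o) = o + c² (u(c, o) = c² + o = o + c²)
-30*(34 + u(-3, -5)) - 8*60 = -30*(34 + (-5 + (-3)²)) - 8*60 = -30*(34 + (-5 + 9)) - 480 = -30*(34 + 4) - 480 = -30*38 - 480 = -1140 - 480 = -1620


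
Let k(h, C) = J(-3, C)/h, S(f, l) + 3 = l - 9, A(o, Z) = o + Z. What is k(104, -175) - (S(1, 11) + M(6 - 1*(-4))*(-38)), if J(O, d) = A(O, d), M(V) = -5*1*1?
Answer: -9917/52 ≈ -190.71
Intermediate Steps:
A(o, Z) = Z + o
S(f, l) = -12 + l (S(f, l) = -3 + (l - 9) = -3 + (-9 + l) = -12 + l)
M(V) = -5 (M(V) = -5*1 = -5)
J(O, d) = O + d (J(O, d) = d + O = O + d)
k(h, C) = (-3 + C)/h
k(104, -175) - (S(1, 11) + M(6 - 1*(-4))*(-38)) = (-3 - 175)/104 - ((-12 + 11) - 5*(-38)) = (1/104)*(-178) - (-1 + 190) = -89/52 - 1*189 = -89/52 - 189 = -9917/52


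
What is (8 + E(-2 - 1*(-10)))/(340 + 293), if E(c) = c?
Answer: 16/633 ≈ 0.025276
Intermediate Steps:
(8 + E(-2 - 1*(-10)))/(340 + 293) = (8 + (-2 - 1*(-10)))/(340 + 293) = (8 + (-2 + 10))/633 = (8 + 8)*(1/633) = 16*(1/633) = 16/633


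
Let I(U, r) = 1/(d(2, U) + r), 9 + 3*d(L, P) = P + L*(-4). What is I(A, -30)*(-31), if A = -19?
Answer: 31/42 ≈ 0.73810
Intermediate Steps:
d(L, P) = -3 - 4*L/3 + P/3 (d(L, P) = -3 + (P + L*(-4))/3 = -3 + (P - 4*L)/3 = -3 + (-4*L/3 + P/3) = -3 - 4*L/3 + P/3)
I(U, r) = 1/(-17/3 + r + U/3) (I(U, r) = 1/((-3 - 4/3*2 + U/3) + r) = 1/((-3 - 8/3 + U/3) + r) = 1/((-17/3 + U/3) + r) = 1/(-17/3 + r + U/3))
I(A, -30)*(-31) = (3/(-17 - 19 + 3*(-30)))*(-31) = (3/(-17 - 19 - 90))*(-31) = (3/(-126))*(-31) = (3*(-1/126))*(-31) = -1/42*(-31) = 31/42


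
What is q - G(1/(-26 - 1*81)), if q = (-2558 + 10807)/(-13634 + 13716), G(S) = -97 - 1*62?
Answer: 21287/82 ≈ 259.60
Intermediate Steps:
G(S) = -159 (G(S) = -97 - 62 = -159)
q = 8249/82 ≈ 100.60
q - G(1/(-26 - 1*81)) = 8249/82 - 1*(-159) = 8249/82 + 159 = 21287/82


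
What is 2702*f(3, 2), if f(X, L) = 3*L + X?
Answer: 24318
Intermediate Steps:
f(X, L) = X + 3*L
2702*f(3, 2) = 2702*(3 + 3*2) = 2702*(3 + 6) = 2702*9 = 24318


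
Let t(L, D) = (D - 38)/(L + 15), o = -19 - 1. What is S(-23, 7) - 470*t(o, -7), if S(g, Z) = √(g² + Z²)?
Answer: -4230 + 17*√2 ≈ -4206.0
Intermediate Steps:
o = -20
S(g, Z) = √(Z² + g²)
t(L, D) = (-38 + D)/(15 + L)
S(-23, 7) - 470*t(o, -7) = √(7² + (-23)²) - 470*(-38 - 7)/(15 - 20) = √(49 + 529) - 470*(-45)/(-5) = √578 - (-94)*(-45) = 17*√2 - 470*9 = 17*√2 - 4230 = -4230 + 17*√2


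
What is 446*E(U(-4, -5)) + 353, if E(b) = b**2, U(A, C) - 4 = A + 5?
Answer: 11503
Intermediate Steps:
U(A, C) = 9 + A (U(A, C) = 4 + (A + 5) = 4 + (5 + A) = 9 + A)
446*E(U(-4, -5)) + 353 = 446*(9 - 4)**2 + 353 = 446*5**2 + 353 = 446*25 + 353 = 11150 + 353 = 11503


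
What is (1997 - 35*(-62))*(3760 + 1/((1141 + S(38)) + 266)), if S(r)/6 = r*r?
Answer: 17532402943/1119 ≈ 1.5668e+7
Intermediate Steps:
S(r) = 6*r² (S(r) = 6*(r*r) = 6*r²)
(1997 - 35*(-62))*(3760 + 1/((1141 + S(38)) + 266)) = (1997 - 35*(-62))*(3760 + 1/((1141 + 6*38²) + 266)) = (1997 + 2170)*(3760 + 1/((1141 + 6*1444) + 266)) = 4167*(3760 + 1/((1141 + 8664) + 266)) = 4167*(3760 + 1/(9805 + 266)) = 4167*(3760 + 1/10071) = 4167*(37866961/10071) = 17532402943/1119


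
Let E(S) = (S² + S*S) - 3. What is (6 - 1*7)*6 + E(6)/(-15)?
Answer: -53/5 ≈ -10.600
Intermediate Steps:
E(S) = -3 + 2*S² (E(S) = (S² + S²) - 3 = 2*S² - 3 = -3 + 2*S²)
(6 - 1*7)*6 + E(6)/(-15) = (6 - 1*7)*6 + (-3 + 2*6²)/(-15) = (6 - 7)*6 + (-3 + 2*36)*(-1/15) = -1*6 + (-3 + 72)*(-1/15) = -6 + 69*(-1/15) = -6 - 23/5 = -53/5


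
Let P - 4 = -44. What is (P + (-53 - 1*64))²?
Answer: 24649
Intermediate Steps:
P = -40 (P = 4 - 44 = -40)
(P + (-53 - 1*64))² = (-40 + (-53 - 1*64))² = (-40 + (-53 - 64))² = (-40 - 117)² = (-157)² = 24649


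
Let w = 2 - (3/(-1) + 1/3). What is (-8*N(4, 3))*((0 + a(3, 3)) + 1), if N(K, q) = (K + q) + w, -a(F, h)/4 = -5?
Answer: -1960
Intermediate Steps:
a(F, h) = 20 (a(F, h) = -4*(-5) = 20)
w = 14/3 (w = 2 - (3*(-1) + 1*(1/3)) = 2 - (-3 + 1/3) = 2 - 1*(-8/3) = 2 + 8/3 = 14/3 ≈ 4.6667)
N(K, q) = 14/3 + K + q (N(K, q) = (K + q) + 14/3 = 14/3 + K + q)
(-8*N(4, 3))*((0 + a(3, 3)) + 1) = (-8*(14/3 + 4 + 3))*((0 + 20) + 1) = (-8*35/3)*(20 + 1) = -280/3*21 = -1960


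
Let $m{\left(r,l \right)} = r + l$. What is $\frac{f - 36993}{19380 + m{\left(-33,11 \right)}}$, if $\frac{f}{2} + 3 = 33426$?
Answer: $\frac{29853}{19358} \approx 1.5422$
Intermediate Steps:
$f = 66846$ ($f = -6 + 2 \cdot 33426 = -6 + 66852 = 66846$)
$m{\left(r,l \right)} = l + r$
$\frac{f - 36993}{19380 + m{\left(-33,11 \right)}} = \frac{66846 - 36993}{19380 + \left(11 - 33\right)} = \frac{29853}{19380 - 22} = \frac{29853}{19358}$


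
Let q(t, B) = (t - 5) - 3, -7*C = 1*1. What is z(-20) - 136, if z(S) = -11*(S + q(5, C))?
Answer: 117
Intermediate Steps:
C = -⅐ (C = -1/7 = -⅐*1 = -⅐ ≈ -0.14286)
q(t, B) = -8 + t (q(t, B) = (-5 + t) - 3 = -8 + t)
z(S) = 33 - 11*S (z(S) = -11*(S + (-8 + 5)) = -11*(S - 3) = -11*(-3 + S) = 33 - 11*S)
z(-20) - 136 = (33 - 11*(-20)) - 136 = (33 + 220) - 136 = 253 - 136 = 117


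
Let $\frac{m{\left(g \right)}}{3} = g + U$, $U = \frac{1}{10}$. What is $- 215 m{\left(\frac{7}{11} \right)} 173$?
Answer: $- \frac{1807677}{22} \approx -82167.0$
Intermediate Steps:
$U = \frac{1}{10} \approx 0.1$
$m{\left(g \right)} = \frac{3}{10} + 3 g$ ($m{\left(g \right)} = 3 \left(g + \frac{1}{10}\right) = 3 \left(\frac{1}{10} + g\right) = \frac{3}{10} + 3 g$)
$- 215 m{\left(\frac{7}{11} \right)} 173 = - 215 \left(\frac{3}{10} + 3 \cdot \frac{7}{11}\right) 173 = - 215 \left(\frac{3}{10} + \frac{21}{11}\right) 173 = \left(-215\right) \frac{243}{110} \cdot 173 = \left(- \frac{10449}{22}\right) 173 = - \frac{1807677}{22}$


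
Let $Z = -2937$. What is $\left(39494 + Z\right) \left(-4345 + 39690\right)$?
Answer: $1292107165$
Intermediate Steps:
$\left(39494 + Z\right) \left(-4345 + 39690\right) = \left(39494 - 2937\right) \left(-4345 + 39690\right) = 36557 \cdot 35345 = 1292107165$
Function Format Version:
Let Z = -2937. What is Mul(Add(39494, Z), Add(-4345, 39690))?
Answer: 1292107165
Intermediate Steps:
Mul(Add(39494, Z), Add(-4345, 39690)) = Mul(Add(39494, -2937), Add(-4345, 39690)) = Mul(36557, 35345) = 1292107165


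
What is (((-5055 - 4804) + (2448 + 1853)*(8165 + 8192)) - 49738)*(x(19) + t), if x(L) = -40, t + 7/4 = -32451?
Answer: -2283975834015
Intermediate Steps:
t = -129811/4 (t = -7/4 - 32451 = -129811/4 ≈ -32453.)
(((-5055 - 4804) + (2448 + 1853)*(8165 + 8192)) - 49738)*(x(19) + t) = (((-5055 - 4804) + (2448 + 1853)*(8165 + 8192)) - 49738)*(-40 - 129811/4) = ((-9859 + 4301*16357) - 49738)*(-129971/4) = ((-9859 + 70351457) - 49738)*(-129971/4) = (70341598 - 49738)*(-129971/4) = 70291860*(-129971/4) = -2283975834015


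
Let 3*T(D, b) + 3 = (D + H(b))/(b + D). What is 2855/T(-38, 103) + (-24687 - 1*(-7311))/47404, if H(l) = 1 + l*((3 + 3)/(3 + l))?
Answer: -349732714203/142057937 ≈ -2461.9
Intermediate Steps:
H(l) = 1 + 6*l/(3 + l) (H(l) = 1 + l*(6/(3 + l)) = 1 + 6*l/(3 + l))
T(D, b) = -1 + (D + (3 + 7*b)/(3 + b))/(3*(D + b)) (T(D, b) = -1 + ((D + (3 + 7*b)/(3 + b))/(b + D))/3 = -1 + ((D + (3 + 7*b)/(3 + b))/(D + b))/3 = -1 + (D + (3 + 7*b)/(3 + b))/(3*(D + b)))
2855/T(-38, 103) + (-24687 - 1*(-7311))/47404 = 2855/(((3 + 7*103 - (3 + 103)*(2*(-38) + 3*103))/(3*(3 + 103)*(-38 + 103)))) + (-24687 - 1*(-7311))/47404 = 2855/(((1/3)*(3 + 721 - 1*106*(-76 + 309))/(106*65))) + (-24687 + 7311)*(1/47404) = 2855/(((1/3)*(1/106)*(1/65)*(3 + 721 - 1*106*233))) - 17376*1/47404 = 2855/(((1/3)*(1/106)*(1/65)*(3 + 721 - 24698))) - 4344/11851 = 2855/(((1/3)*(1/106)*(1/65)*(-23974))) - 4344/11851 = 2855/(-11987/10335) - 4344/11851 = 2855*(-10335/11987) - 4344/11851 = -29506425/11987 - 4344/11851 = -349732714203/142057937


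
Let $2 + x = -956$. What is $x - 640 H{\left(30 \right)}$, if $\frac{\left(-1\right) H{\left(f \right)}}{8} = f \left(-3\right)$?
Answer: $-461758$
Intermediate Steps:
$H{\left(f \right)} = 24 f$ ($H{\left(f \right)} = - 8 f \left(-3\right) = - 8 \left(- 3 f\right) = 24 f$)
$x = -958$ ($x = -2 - 956 = -958$)
$x - 640 H{\left(30 \right)} = -958 - 640 \cdot 24 \cdot 30 = -958 - 460800 = -461758$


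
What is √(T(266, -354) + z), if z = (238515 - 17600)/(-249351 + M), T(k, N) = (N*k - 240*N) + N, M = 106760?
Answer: I*√194366603870563/142591 ≈ 97.773*I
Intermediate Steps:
T(k, N) = -239*N + N*k (T(k, N) = (-240*N + N*k) + N = -239*N + N*k)
z = -220915/142591 (z = (238515 - 17600)/(-249351 + 106760) = 220915/(-142591) = 220915*(-1/142591) = -220915/142591 ≈ -1.5493)
√(T(266, -354) + z) = √(-354*(-239 + 266) - 220915/142591) = √(-354*27 - 220915/142591) = √(-9558 - 220915/142591) = √(-1363105693/142591) = I*√194366603870563/142591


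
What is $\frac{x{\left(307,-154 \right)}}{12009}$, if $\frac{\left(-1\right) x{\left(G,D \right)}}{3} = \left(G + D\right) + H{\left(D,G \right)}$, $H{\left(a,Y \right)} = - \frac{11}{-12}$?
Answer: $- \frac{1847}{48036} \approx -0.03845$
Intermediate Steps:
$H{\left(a,Y \right)} = \frac{11}{12}$ ($H{\left(a,Y \right)} = \left(-11\right) \left(- \frac{1}{12}\right) = \frac{11}{12}$)
$x{\left(G,D \right)} = - \frac{11}{4} - 3 D - 3 G$ ($x{\left(G,D \right)} = - 3 \left(\left(G + D\right) + \frac{11}{12}\right) = - 3 \left(\left(D + G\right) + \frac{11}{12}\right) = - 3 \left(\frac{11}{12} + D + G\right) = - \frac{11}{4} - 3 D - 3 G$)
$\frac{x{\left(307,-154 \right)}}{12009} = \frac{- \frac{11}{4} - -462 - 921}{12009} = \left(- \frac{11}{4} + 462 - 921\right) \frac{1}{12009} = \left(- \frac{1847}{4}\right) \frac{1}{12009} = - \frac{1847}{48036}$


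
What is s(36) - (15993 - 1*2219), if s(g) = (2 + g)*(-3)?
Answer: -13888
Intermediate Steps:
s(g) = -6 - 3*g
s(36) - (15993 - 1*2219) = (-6 - 3*36) - (15993 - 1*2219) = (-6 - 108) - (15993 - 2219) = -114 - 1*13774 = -114 - 13774 = -13888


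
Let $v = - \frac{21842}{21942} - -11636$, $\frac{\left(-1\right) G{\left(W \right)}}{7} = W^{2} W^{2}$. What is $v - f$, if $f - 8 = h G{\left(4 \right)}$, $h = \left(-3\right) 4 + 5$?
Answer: $- \frac{10060357}{10971} \approx -917.0$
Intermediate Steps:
$G{\left(W \right)} = - 7 W^{4}$ ($G{\left(W \right)} = - 7 W^{2} W^{2} = - 7 W^{4}$)
$h = -7$ ($h = -12 + 5 = -7$)
$v = \frac{127647635}{10971}$ ($v = \left(-21842\right) \frac{1}{21942} + 11636 = - \frac{10921}{10971} + 11636 = \frac{127647635}{10971} \approx 11635.0$)
$f = 12552$ ($f = 8 - 7 \left(- 7 \cdot 4^{4}\right) = 8 - 7 \left(\left(-7\right) 256\right) = 8 - -12544 = 8 + 12544 = 12552$)
$v - f = \frac{127647635}{10971} - 12552 = - \frac{10060357}{10971}$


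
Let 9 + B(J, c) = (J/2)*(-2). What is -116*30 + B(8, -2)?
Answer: -3497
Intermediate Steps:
B(J, c) = -9 - J (B(J, c) = -9 + (J/2)*(-2) = -9 - J)
-116*30 + B(8, -2) = -116*30 + (-9 - 1*8) = -3480 + (-9 - 8) = -3480 - 17 = -3497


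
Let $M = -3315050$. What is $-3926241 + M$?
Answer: $-7241291$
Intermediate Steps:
$-3926241 + M = -3926241 - 3315050 = -7241291$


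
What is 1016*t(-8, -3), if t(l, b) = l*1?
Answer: -8128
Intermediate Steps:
t(l, b) = l
1016*t(-8, -3) = 1016*(-8) = -8128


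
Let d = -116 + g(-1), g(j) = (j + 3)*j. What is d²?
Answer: 13924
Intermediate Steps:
g(j) = j*(3 + j) (g(j) = (3 + j)*j = j*(3 + j))
d = -118 (d = -116 - (3 - 1) = -116 - 1*2 = -116 - 2 = -118)
d² = (-118)² = 13924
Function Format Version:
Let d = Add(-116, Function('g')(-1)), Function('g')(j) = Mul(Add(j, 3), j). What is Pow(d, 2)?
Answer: 13924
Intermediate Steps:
Function('g')(j) = Mul(j, Add(3, j)) (Function('g')(j) = Mul(Add(3, j), j) = Mul(j, Add(3, j)))
d = -118 (d = Add(-116, Mul(-1, Add(3, -1))) = Add(-116, Mul(-1, 2)) = Add(-116, -2) = -118)
Pow(d, 2) = Pow(-118, 2) = 13924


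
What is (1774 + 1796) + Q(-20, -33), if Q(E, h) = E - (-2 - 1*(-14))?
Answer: 3538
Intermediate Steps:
Q(E, h) = -12 + E (Q(E, h) = E - (-2 + 14) = E - 1*12 = E - 12 = -12 + E)
(1774 + 1796) + Q(-20, -33) = (1774 + 1796) + (-12 - 20) = 3570 - 32 = 3538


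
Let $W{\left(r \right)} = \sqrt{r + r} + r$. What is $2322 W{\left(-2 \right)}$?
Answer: $-4644 + 4644 i \approx -4644.0 + 4644.0 i$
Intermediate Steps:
$W{\left(r \right)} = r + \sqrt{2} \sqrt{r}$ ($W{\left(r \right)} = \sqrt{2 r} + r = \sqrt{2} \sqrt{r} + r = r + \sqrt{2} \sqrt{r}$)
$2322 W{\left(-2 \right)} = 2322 \left(-2 + \sqrt{2} \sqrt{-2}\right) = 2322 \left(-2 + \sqrt{2} i \sqrt{2}\right) = 2322 \left(-2 + 2 i\right) = -4644 + 4644 i$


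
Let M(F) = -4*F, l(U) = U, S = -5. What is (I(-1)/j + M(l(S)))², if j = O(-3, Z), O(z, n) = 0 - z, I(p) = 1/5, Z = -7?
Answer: 90601/225 ≈ 402.67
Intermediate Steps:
I(p) = ⅕
O(z, n) = -z
j = 3 (j = -1*(-3) = 3)
(I(-1)/j + M(l(S)))² = ((⅕)/3 - 4*(-5))² = ((⅕)*(⅓) + 20)² = (1/15 + 20)² = (301/15)² = 90601/225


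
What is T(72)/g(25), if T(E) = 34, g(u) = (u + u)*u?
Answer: 17/625 ≈ 0.027200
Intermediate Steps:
g(u) = 2*u² (g(u) = (2*u)*u = 2*u²)
T(72)/g(25) = 34/((2*25²)) = 34/((2*625)) = 34/1250 = 34*(1/1250) = 17/625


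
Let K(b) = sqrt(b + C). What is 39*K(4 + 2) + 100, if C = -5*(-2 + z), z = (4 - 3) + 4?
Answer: 100 + 117*I ≈ 100.0 + 117.0*I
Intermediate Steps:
z = 5 (z = 1 + 4 = 5)
C = -15 (C = -5*(-2 + 5) = -5*3 = -15)
K(b) = sqrt(-15 + b) (K(b) = sqrt(b - 15) = sqrt(-15 + b))
39*K(4 + 2) + 100 = 39*sqrt(-15 + (4 + 2)) + 100 = 39*sqrt(-15 + 6) + 100 = 39*sqrt(-9) + 100 = 39*(3*I) + 100 = 117*I + 100 = 100 + 117*I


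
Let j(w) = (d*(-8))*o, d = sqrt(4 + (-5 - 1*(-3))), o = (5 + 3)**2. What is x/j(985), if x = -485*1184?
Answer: 17945*sqrt(2)/32 ≈ 793.06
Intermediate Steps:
o = 64 (o = 8**2 = 64)
d = sqrt(2) (d = sqrt(4 + (-5 + 3)) = sqrt(4 - 2) = sqrt(2) ≈ 1.4142)
j(w) = -512*sqrt(2) (j(w) = (sqrt(2)*(-8))*64 = -8*sqrt(2)*64 = -512*sqrt(2))
x = -574240
x/j(985) = -574240*(-sqrt(2)/1024) = -(-17945)*sqrt(2)/32 = 17945*sqrt(2)/32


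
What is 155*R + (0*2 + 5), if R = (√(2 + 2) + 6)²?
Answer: 9925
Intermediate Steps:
R = 64 (R = (√4 + 6)² = (2 + 6)² = 8² = 64)
155*R + (0*2 + 5) = 155*64 + (0*2 + 5) = 9920 + (0 + 5) = 9920 + 5 = 9925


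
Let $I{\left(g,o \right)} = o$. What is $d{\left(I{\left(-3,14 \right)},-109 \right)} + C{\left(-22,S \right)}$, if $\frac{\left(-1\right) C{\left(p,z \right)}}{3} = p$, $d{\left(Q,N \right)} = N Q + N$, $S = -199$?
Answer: $-1569$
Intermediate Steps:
$d{\left(Q,N \right)} = N + N Q$
$C{\left(p,z \right)} = - 3 p$
$d{\left(I{\left(-3,14 \right)},-109 \right)} + C{\left(-22,S \right)} = - 109 \left(1 + 14\right) - -66 = \left(-109\right) 15 + 66 = -1635 + 66 = -1569$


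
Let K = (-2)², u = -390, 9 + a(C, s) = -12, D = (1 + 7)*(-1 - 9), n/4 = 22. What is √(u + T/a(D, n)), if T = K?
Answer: I*√172074/21 ≈ 19.753*I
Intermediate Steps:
n = 88 (n = 4*22 = 88)
D = -80 (D = 8*(-10) = -80)
a(C, s) = -21 (a(C, s) = -9 - 12 = -21)
K = 4
T = 4
√(u + T/a(D, n)) = √(-390 + 4/(-21)) = √(-390 + 4*(-1/21)) = √(-390 - 4/21) = √(-8194/21) = I*√172074/21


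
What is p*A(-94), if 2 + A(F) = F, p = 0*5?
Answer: 0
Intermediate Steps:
p = 0
A(F) = -2 + F
p*A(-94) = 0*(-2 - 94) = 0*(-96) = 0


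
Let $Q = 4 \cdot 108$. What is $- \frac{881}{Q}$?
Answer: $- \frac{881}{432} \approx -2.0394$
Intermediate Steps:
$Q = 432$
$- \frac{881}{Q} = - \frac{881}{432}$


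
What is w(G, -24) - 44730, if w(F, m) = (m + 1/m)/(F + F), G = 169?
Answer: -362850337/8112 ≈ -44730.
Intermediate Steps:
w(F, m) = (m + 1/m)/(2*F) (w(F, m) = (m + 1/m)/((2*F)) = (m + 1/m)*(1/(2*F)) = (m + 1/m)/(2*F))
w(G, -24) - 44730 = (1/2)*(1 + (-24)**2)/(169*(-24)) - 44730 = (1/2)*(1/169)*(-1/24)*(1 + 576) - 44730 = (1/2)*(1/169)*(-1/24)*577 - 44730 = -577/8112 - 44730 = -362850337/8112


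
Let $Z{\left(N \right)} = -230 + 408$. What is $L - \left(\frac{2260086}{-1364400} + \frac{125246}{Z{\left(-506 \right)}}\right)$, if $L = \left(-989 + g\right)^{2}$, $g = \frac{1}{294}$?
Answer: $\frac{142485831617131777}{145778635800} \approx 9.7741 \cdot 10^{5}$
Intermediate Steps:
$g = \frac{1}{294} \approx 0.0034014$
$L = \frac{84544285225}{86436}$ ($L = \left(-989 + \frac{1}{294}\right)^{2} = \left(- \frac{290765}{294}\right)^{2} = \frac{84544285225}{86436} \approx 9.7811 \cdot 10^{5}$)
$Z{\left(N \right)} = 178$
$L - \left(\frac{2260086}{-1364400} + \frac{125246}{Z{\left(-506 \right)}}\right) = \frac{84544285225}{86436} - \left(\frac{2260086}{-1364400} + \frac{125246}{178}\right) = \frac{84544285225}{86436} - \left(2260086 \left(- \frac{1}{1364400}\right) + 125246 \cdot \frac{1}{178}\right) = \frac{84544285225}{86436} - \left(- \frac{376681}{227400} + \frac{62623}{89}\right) = \frac{84544285225}{86436} - \frac{14206945591}{20238600} = \frac{142485831617131777}{145778635800}$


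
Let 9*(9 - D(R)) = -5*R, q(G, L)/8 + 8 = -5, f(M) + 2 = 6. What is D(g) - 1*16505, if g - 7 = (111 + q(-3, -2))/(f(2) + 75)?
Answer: -11725856/711 ≈ -16492.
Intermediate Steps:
f(M) = 4 (f(M) = -2 + 6 = 4)
q(G, L) = -104 (q(G, L) = -64 + 8*(-5) = -64 - 40 = -104)
g = 560/79 (g = 7 + (111 - 104)/(4 + 75) = 7 + 7/79 = 560/79 ≈ 7.0886)
D(R) = 9 + 5*R/9 (D(R) = 9 - (-5)*R/9 = 9 + 5*R/9)
D(g) - 1*16505 = (9 + (5/9)*(560/79)) - 1*16505 = (9 + 2800/711) - 16505 = 9199/711 - 16505 = -11725856/711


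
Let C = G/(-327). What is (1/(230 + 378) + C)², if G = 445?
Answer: 73025874289/39527801856 ≈ 1.8475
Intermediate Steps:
C = -445/327 (C = 445/(-327) = 445*(-1/327) = -445/327 ≈ -1.3609)
(1/(230 + 378) + C)² = (1/(230 + 378) - 445/327)² = (1/608 - 445/327)² = (-270233/198816)² = 73025874289/39527801856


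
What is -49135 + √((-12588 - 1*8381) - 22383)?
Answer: -49135 + 2*I*√10838 ≈ -49135.0 + 208.21*I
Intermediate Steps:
-49135 + √((-12588 - 1*8381) - 22383) = -49135 + √((-12588 - 8381) - 22383) = -49135 + √(-20969 - 22383) = -49135 + √(-43352) = -49135 + 2*I*√10838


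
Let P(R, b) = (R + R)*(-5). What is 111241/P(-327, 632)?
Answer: 111241/3270 ≈ 34.019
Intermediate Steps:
P(R, b) = -10*R (P(R, b) = (2*R)*(-5) = -10*R)
111241/P(-327, 632) = 111241/((-10*(-327))) = 111241/3270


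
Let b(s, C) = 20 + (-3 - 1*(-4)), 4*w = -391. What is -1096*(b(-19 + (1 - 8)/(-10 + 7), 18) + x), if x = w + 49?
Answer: 30414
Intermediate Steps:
w = -391/4 (w = (1/4)*(-391) = -391/4 ≈ -97.750)
b(s, C) = 21 (b(s, C) = 20 + (-3 + 4) = 20 + 1 = 21)
x = -195/4 (x = -391/4 + 49 = -195/4 ≈ -48.750)
-1096*(b(-19 + (1 - 8)/(-10 + 7), 18) + x) = -1096*(21 - 195/4) = -1096*(-111/4) = 30414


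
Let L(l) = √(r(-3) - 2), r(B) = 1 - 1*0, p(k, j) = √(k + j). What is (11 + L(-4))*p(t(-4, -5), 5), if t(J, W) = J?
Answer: 11 + I ≈ 11.0 + 1.0*I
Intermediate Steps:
p(k, j) = √(j + k)
r(B) = 1 (r(B) = 1 + 0 = 1)
L(l) = I (L(l) = √(1 - 2) = √(-1) = I)
(11 + L(-4))*p(t(-4, -5), 5) = (11 + I)*√(5 - 4) = (11 + I)*√1 = (11 + I)*1 = 11 + I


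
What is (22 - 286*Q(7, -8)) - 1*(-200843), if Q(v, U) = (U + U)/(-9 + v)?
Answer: 198577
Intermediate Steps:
Q(v, U) = 2*U/(-9 + v) (Q(v, U) = (2*U)/(-9 + v) = 2*U/(-9 + v))
(22 - 286*Q(7, -8)) - 1*(-200843) = (22 - 572*(-8)/(-9 + 7)) - 1*(-200843) = (22 - 572*(-8)/(-2)) + 200843 = (22 - 572*(-8)*(-1)/2) + 200843 = (22 - 286*8) + 200843 = (22 - 2288) + 200843 = -2266 + 200843 = 198577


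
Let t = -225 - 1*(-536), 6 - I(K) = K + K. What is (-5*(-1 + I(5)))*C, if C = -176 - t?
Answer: -12175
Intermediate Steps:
I(K) = 6 - 2*K (I(K) = 6 - (K + K) = 6 - 2*K)
t = 311 (t = -225 + 536 = 311)
C = -487 (C = -176 - 1*311 = -176 - 311 = -487)
(-5*(-1 + I(5)))*C = -5*(-1 + (6 - 2*5))*(-487) = -5*(-1 + (6 - 10))*(-487) = -5*(-1 - 4)*(-487) = -5*(-5)*(-487) = 25*(-487) = -12175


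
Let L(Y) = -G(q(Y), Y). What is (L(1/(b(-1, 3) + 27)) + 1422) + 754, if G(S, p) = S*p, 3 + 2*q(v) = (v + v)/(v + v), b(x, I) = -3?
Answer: 52225/24 ≈ 2176.0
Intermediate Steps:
q(v) = -1 (q(v) = -3/2 + ((v + v)/(v + v))/2 = -3/2 + ((2*v)/((2*v)))/2 = -3/2 + ((2*v)*(1/(2*v)))/2 = -3/2 + (½)*1 = -3/2 + ½ = -1)
L(Y) = Y (L(Y) = -(-1)*Y = Y)
(L(1/(b(-1, 3) + 27)) + 1422) + 754 = (1/(-3 + 27) + 1422) + 754 = (1/24 + 1422) + 754 = 34129/24 + 754 = 52225/24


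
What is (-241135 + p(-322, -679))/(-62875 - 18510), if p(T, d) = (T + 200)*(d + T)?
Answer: 119013/81385 ≈ 1.4623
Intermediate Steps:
p(T, d) = (200 + T)*(T + d)
(-241135 + p(-322, -679))/(-62875 - 18510) = (-241135 + ((-322)² + 200*(-322) + 200*(-679) - 322*(-679)))/(-62875 - 18510) = (-241135 + (103684 - 64400 - 135800 + 218638))/(-81385) = (-241135 + 122122)*(-1/81385) = -119013*(-1/81385) = 119013/81385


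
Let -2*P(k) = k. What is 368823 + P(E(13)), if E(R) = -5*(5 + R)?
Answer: 368868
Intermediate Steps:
E(R) = -25 - 5*R
P(k) = -k/2
368823 + P(E(13)) = 368823 - (-25 - 5*13)/2 = 368823 - (-25 - 65)/2 = 368823 - 1/2*(-90) = 368823 + 45 = 368868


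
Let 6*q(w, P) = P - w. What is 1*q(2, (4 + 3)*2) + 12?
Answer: 14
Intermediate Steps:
q(w, P) = -w/6 + P/6 (q(w, P) = (P - w)/6 = -w/6 + P/6)
1*q(2, (4 + 3)*2) + 12 = 1*(-⅙*2 + ((4 + 3)*2)/6) + 12 = 1*(-⅓ + (7*2)/6) + 12 = 1*(-⅓ + (⅙)*14) + 12 = 1*(-⅓ + 7/3) + 12 = 1*2 + 12 = 2 + 12 = 14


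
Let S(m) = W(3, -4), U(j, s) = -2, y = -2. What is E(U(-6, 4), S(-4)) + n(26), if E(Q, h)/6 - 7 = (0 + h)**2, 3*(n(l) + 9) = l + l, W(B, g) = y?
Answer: 223/3 ≈ 74.333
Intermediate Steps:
W(B, g) = -2
n(l) = -9 + 2*l/3 (n(l) = -9 + (l + l)/3 = -9 + (2*l)/3 = -9 + 2*l/3)
S(m) = -2
E(Q, h) = 42 + 6*h**2 (E(Q, h) = 42 + 6*(0 + h)**2 = 42 + 6*h**2)
E(U(-6, 4), S(-4)) + n(26) = (42 + 6*(-2)**2) + (-9 + (2/3)*26) = (42 + 6*4) + (-9 + 52/3) = (42 + 24) + 25/3 = 66 + 25/3 = 223/3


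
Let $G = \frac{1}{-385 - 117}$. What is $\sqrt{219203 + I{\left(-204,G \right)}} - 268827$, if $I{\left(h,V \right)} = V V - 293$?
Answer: $-268827 + \frac{\sqrt{55166195641}}{502} \approx -2.6836 \cdot 10^{5}$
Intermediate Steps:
$G = - \frac{1}{502}$ ($G = \frac{1}{-502} = - \frac{1}{502} \approx -0.001992$)
$I{\left(h,V \right)} = -293 + V^{2}$ ($I{\left(h,V \right)} = V^{2} - 293 = -293 + V^{2}$)
$\sqrt{219203 + I{\left(-204,G \right)}} - 268827 = \sqrt{219203 - \left(293 - \left(- \frac{1}{502}\right)^{2}\right)} - 268827 = \sqrt{219203 + \left(-293 + \frac{1}{252004}\right)} - 268827 = \sqrt{219203 - \frac{73837171}{252004}} - 268827 = \sqrt{\frac{55166195641}{252004}} - 268827 = \frac{\sqrt{55166195641}}{502} - 268827 = -268827 + \frac{\sqrt{55166195641}}{502}$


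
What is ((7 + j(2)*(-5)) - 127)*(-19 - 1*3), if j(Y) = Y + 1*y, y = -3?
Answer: 2530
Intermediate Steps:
j(Y) = -3 + Y (j(Y) = Y + 1*(-3) = Y - 3 = -3 + Y)
((7 + j(2)*(-5)) - 127)*(-19 - 1*3) = ((7 + (-3 + 2)*(-5)) - 127)*(-19 - 1*3) = ((7 - 1*(-5)) - 127)*(-19 - 3) = ((7 + 5) - 127)*(-22) = (12 - 127)*(-22) = -115*(-22) = 2530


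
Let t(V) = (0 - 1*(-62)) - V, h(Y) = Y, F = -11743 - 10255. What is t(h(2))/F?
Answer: -30/10999 ≈ -0.0027275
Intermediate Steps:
F = -21998
t(V) = 62 - V (t(V) = (0 + 62) - V = 62 - V)
t(h(2))/F = (62 - 1*2)/(-21998) = (62 - 2)*(-1/21998) = 60*(-1/21998) = -30/10999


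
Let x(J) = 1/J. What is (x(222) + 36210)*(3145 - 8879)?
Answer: -23046726407/111 ≈ -2.0763e+8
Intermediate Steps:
(x(222) + 36210)*(3145 - 8879) = (1/222 + 36210)*(3145 - 8879) = (1/222 + 36210)*(-5734) = (8038621/222)*(-5734) = -23046726407/111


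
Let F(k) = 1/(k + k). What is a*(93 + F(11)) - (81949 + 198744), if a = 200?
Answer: -2882923/11 ≈ -2.6208e+5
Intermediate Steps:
F(k) = 1/(2*k)
a*(93 + F(11)) - (81949 + 198744) = 200*(93 + (½)/11) - (81949 + 198744) = 200*(93 + (½)*(1/11)) - 1*280693 = 200*(93 + 1/22) - 280693 = 200*(2047/22) - 280693 = 204700/11 - 280693 = -2882923/11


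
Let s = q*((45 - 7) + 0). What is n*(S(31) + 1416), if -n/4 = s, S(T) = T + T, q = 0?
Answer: 0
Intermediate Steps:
S(T) = 2*T
s = 0 (s = 0*((45 - 7) + 0) = 0*(38 + 0) = 0*38 = 0)
n = 0 (n = -4*0 = 0)
n*(S(31) + 1416) = 0*(2*31 + 1416) = 0*(62 + 1416) = 0*1478 = 0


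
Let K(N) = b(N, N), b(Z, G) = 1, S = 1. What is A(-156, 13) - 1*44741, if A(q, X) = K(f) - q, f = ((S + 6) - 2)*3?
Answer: -44584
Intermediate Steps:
f = 15 (f = ((1 + 6) - 2)*3 = (7 - 2)*3 = 5*3 = 15)
K(N) = 1
A(q, X) = 1 - q
A(-156, 13) - 1*44741 = (1 - 1*(-156)) - 1*44741 = (1 + 156) - 44741 = 157 - 44741 = -44584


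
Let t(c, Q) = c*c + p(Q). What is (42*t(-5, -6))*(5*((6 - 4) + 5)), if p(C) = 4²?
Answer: 60270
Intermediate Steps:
p(C) = 16
t(c, Q) = 16 + c² (t(c, Q) = c*c + 16 = c² + 16 = 16 + c²)
(42*t(-5, -6))*(5*((6 - 4) + 5)) = (42*(16 + (-5)²))*(5*((6 - 4) + 5)) = (42*(16 + 25))*(5*(2 + 5)) = (42*41)*(5*7) = 1722*35 = 60270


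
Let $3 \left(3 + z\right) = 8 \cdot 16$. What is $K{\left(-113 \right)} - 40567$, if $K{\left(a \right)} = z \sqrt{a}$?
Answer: $-40567 + \frac{119 i \sqrt{113}}{3} \approx -40567.0 + 421.66 i$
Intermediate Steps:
$z = \frac{119}{3}$ ($z = -3 + \frac{8 \cdot 16}{3} = -3 + \frac{1}{3} \cdot 128 = -3 + \frac{128}{3} = \frac{119}{3} \approx 39.667$)
$K{\left(a \right)} = \frac{119 \sqrt{a}}{3}$
$K{\left(-113 \right)} - 40567 = \frac{119 \sqrt{-113}}{3} - 40567 = \frac{119 i \sqrt{113}}{3} - 40567 = -40567 + \frac{119 i \sqrt{113}}{3}$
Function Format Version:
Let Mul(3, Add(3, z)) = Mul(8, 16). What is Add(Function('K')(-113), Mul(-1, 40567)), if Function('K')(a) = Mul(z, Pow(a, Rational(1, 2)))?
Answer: Add(-40567, Mul(Rational(119, 3), I, Pow(113, Rational(1, 2)))) ≈ Add(-40567., Mul(421.66, I))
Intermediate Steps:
z = Rational(119, 3) (z = Add(-3, Mul(Rational(1, 3), Mul(8, 16))) = Add(-3, Mul(Rational(1, 3), 128)) = Add(-3, Rational(128, 3)) = Rational(119, 3) ≈ 39.667)
Function('K')(a) = Mul(Rational(119, 3), Pow(a, Rational(1, 2)))
Add(Function('K')(-113), Mul(-1, 40567)) = Add(Mul(Rational(119, 3), Pow(-113, Rational(1, 2))), Mul(-1, 40567)) = Add(Mul(Rational(119, 3), Mul(I, Pow(113, Rational(1, 2)))), -40567) = Add(Mul(Rational(119, 3), I, Pow(113, Rational(1, 2))), -40567) = Add(-40567, Mul(Rational(119, 3), I, Pow(113, Rational(1, 2))))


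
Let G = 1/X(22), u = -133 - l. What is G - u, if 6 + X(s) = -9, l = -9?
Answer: 1859/15 ≈ 123.93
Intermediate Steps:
X(s) = -15 (X(s) = -6 - 9 = -15)
u = -124 (u = -133 - 1*(-9) = -133 + 9 = -124)
G = -1/15 (G = 1/(-15) = -1/15 ≈ -0.066667)
G - u = -1/15 - 1*(-124) = -1/15 + 124 = 1859/15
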